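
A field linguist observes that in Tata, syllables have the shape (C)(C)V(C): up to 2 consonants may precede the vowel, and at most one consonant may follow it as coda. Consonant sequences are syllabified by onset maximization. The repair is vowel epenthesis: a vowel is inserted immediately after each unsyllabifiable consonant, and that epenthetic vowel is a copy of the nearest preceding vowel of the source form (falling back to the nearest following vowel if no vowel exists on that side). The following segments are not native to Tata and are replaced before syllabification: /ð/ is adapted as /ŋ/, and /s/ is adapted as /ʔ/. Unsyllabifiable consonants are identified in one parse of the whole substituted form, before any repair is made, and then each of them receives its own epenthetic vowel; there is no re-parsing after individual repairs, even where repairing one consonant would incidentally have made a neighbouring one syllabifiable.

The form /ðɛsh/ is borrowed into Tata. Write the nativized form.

Substitution: /ð/ → /ŋ/, /s/ → /ʔ/, giving /ŋɛʔh/.
Under (C)(C)V(C), the unsyllabifiable consonants are /h/ (at most one coda consonant is licensed; onsets may contain at most 2 consonants).
Epenthesis after each stranded consonant: /h/ → /hɛ/.

ŋɛʔhɛ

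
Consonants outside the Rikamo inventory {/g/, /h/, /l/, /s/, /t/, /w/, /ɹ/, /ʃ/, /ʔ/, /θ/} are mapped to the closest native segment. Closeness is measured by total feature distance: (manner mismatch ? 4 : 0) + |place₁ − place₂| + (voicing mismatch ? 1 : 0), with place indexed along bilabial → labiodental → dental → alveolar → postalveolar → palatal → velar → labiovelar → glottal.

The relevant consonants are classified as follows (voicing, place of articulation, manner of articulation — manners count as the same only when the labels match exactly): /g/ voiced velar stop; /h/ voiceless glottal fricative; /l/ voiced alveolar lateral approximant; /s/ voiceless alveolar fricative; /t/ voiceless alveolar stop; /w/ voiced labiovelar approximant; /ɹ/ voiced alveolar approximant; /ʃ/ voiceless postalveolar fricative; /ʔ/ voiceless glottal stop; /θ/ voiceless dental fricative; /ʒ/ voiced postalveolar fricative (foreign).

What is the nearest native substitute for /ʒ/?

/ʃ/ is closest: same manner (fricative), place distance 0 (postalveolar→postalveolar), voicing differs (+1); total 1. Next closest is /s/ at distance 2.

ʃ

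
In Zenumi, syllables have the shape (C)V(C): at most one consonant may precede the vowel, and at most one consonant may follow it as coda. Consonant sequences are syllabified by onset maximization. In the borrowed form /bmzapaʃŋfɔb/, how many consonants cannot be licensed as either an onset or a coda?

Syllabifying with onset maximization leaves /b/, /m/, /ŋ/ stranded (at most one coda consonant is licensed; onsets are limited to one consonant).

3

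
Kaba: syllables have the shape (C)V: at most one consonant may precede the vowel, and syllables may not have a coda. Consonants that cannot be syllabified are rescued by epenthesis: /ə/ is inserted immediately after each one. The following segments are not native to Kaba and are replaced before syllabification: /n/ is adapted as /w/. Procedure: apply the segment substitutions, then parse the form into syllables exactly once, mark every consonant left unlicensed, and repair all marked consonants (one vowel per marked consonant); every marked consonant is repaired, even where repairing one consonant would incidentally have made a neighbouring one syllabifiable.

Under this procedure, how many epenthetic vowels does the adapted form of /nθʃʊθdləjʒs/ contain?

7

After substitution the input is /wθʃʊθdləjʒs/.
The unsyllabifiable consonants are /w/, /θ/, /θ/, /d/, /j/, /ʒ/, /s/; each receives one epenthetic vowel.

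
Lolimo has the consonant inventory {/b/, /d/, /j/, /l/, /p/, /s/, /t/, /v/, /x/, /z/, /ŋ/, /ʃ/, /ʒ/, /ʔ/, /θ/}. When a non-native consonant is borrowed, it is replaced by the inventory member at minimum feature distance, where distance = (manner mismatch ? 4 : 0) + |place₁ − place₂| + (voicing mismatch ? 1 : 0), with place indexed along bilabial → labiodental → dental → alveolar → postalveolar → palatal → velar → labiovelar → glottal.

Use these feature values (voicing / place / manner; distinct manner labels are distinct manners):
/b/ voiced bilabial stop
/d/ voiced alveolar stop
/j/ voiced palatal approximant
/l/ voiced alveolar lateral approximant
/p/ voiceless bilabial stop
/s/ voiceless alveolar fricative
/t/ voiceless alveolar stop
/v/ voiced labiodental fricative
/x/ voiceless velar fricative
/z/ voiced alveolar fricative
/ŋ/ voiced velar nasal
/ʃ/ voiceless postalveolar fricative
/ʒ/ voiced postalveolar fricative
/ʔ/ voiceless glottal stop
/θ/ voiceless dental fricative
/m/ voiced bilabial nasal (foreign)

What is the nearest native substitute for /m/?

b

/b/ is closest: manner differs (nasal→stop, +4), place distance 0 (bilabial→bilabial), same voicing; total 4. Next closest is /p/ at distance 5.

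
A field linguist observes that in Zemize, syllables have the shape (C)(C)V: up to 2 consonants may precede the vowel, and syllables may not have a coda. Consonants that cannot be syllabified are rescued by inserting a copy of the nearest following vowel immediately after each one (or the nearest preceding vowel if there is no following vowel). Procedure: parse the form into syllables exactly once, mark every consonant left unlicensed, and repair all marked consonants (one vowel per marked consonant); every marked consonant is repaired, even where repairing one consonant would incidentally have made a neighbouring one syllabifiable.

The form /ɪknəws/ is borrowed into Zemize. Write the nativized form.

ɪknəwəsə

Under (C)(C)V, the unsyllabifiable consonants are /w/, /s/ (no codas are permitted; onsets may contain at most 2 consonants).
Each unlicensed consonant becomes the onset of a new syllable: /w/ → /wə/, /s/ → /sə/.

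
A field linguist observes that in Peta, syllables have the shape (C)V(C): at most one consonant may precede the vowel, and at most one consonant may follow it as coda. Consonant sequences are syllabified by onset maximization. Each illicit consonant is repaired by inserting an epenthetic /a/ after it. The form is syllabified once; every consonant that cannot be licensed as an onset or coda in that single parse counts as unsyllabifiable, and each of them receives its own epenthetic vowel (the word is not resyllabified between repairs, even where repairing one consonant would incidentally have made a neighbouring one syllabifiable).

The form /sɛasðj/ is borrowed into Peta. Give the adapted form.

sɛasðaja

The consonants /ð/, /j/ cannot be parsed into a legal (C)V(C) syllable (at most one coda consonant is licensed; onsets are limited to one consonant).
Inserting the epenthetic vowel yields /ð/ → /ða/, /j/ → /ja/.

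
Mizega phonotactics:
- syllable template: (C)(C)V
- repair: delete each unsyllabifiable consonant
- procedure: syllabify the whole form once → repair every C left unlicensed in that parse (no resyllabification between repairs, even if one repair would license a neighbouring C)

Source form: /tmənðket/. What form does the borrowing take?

tməðke

Syllabifying with onset maximization leaves /n/, /t/ stranded (no codas are permitted; onsets may contain at most 2 consonants).
Each unlicensed consonant is deleted: /n/, /t/.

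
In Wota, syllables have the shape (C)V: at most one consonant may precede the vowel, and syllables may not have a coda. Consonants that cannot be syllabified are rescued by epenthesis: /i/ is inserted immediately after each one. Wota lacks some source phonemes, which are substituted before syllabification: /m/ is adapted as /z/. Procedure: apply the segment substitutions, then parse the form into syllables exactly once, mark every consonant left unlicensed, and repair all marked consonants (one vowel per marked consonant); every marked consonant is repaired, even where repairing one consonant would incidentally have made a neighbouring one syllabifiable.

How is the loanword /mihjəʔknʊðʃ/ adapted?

zihijəʔikinʊðiʃi

Substitution: /m/ → /z/, giving /zihjəʔknʊðʃ/.
Syllabifying with onset maximization leaves /h/, /ʔ/, /k/, /ð/, /ʃ/ stranded (no codas are permitted; onsets are limited to one consonant).
Inserting the epenthetic vowel yields /h/ → /hi/, /ʔ/ → /ʔi/, /k/ → /ki/, /ð/ → /ði/, /ʃ/ → /ʃi/.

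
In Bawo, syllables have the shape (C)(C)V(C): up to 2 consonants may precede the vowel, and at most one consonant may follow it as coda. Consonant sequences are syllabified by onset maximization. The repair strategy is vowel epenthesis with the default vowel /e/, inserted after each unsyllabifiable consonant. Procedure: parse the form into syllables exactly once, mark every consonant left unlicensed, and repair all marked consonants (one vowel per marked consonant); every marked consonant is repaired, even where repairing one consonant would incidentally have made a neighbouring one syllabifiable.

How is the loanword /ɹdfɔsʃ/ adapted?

ɹedfɔsʃe

Syllabifying with onset maximization leaves /ɹ/, /ʃ/ stranded (at most one coda consonant is licensed; onsets may contain at most 2 consonants).
Each unlicensed consonant becomes the onset of a new syllable: /ɹ/ → /ɹe/, /ʃ/ → /ʃe/.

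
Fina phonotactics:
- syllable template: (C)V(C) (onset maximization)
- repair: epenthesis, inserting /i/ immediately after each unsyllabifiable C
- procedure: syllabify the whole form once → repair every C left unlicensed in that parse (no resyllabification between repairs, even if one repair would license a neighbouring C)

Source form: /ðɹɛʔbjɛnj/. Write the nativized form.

The consonants /ð/, /b/, /j/ cannot be parsed into a legal (C)V(C) syllable (at most one coda consonant is licensed; onsets are limited to one consonant).
Epenthesis after each stranded consonant: /ð/ → /ði/, /b/ → /bi/, /j/ → /ji/.

ðiɹɛʔbijɛnji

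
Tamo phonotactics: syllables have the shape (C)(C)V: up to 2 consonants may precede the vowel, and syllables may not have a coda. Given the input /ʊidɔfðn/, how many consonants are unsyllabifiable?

Under (C)(C)V, the unsyllabifiable consonants are /f/, /ð/, /n/ (no codas are permitted; onsets may contain at most 2 consonants).

3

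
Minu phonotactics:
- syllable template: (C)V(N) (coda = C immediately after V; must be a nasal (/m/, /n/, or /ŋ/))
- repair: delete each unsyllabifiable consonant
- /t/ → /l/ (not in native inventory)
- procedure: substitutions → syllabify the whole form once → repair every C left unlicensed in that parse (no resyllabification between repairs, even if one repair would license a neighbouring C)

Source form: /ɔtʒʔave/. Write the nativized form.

Substitution: /t/ → /l/, giving /ɔlʒʔave/.
Under (C)V(N), the unsyllabifiable consonants are /l/, /ʒ/ (only a nasal (/m/, /n/, or /ŋ/) is licensed in coda position; onsets are limited to one consonant).
Deletion applies to /l/, /ʒ/.

ɔʔave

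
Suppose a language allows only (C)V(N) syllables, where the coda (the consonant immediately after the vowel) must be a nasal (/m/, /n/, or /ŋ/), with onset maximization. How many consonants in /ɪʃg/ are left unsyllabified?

Syllabifying with onset maximization leaves /ʃ/, /g/ stranded (only a nasal (/m/, /n/, or /ŋ/) is licensed in coda position; onsets are limited to one consonant).

2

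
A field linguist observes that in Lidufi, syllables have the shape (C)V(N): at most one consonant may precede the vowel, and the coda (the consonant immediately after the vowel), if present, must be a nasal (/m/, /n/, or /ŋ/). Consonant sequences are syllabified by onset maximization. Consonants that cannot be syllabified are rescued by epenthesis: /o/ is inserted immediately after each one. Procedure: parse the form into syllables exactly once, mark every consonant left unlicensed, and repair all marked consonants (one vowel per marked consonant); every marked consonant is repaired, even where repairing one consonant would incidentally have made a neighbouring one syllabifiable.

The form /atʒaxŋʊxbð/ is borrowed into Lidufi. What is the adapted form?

atoʒaxoŋʊxoboðo

The consonants /t/, /x/, /x/, /b/, /ð/ cannot be parsed into a legal (C)V(N) syllable (only a nasal (/m/, /n/, or /ŋ/) is licensed in coda position; onsets are limited to one consonant).
Epenthesis after each stranded consonant: /t/ → /to/, /x/ → /xo/, /x/ → /xo/, /b/ → /bo/, /ð/ → /ðo/.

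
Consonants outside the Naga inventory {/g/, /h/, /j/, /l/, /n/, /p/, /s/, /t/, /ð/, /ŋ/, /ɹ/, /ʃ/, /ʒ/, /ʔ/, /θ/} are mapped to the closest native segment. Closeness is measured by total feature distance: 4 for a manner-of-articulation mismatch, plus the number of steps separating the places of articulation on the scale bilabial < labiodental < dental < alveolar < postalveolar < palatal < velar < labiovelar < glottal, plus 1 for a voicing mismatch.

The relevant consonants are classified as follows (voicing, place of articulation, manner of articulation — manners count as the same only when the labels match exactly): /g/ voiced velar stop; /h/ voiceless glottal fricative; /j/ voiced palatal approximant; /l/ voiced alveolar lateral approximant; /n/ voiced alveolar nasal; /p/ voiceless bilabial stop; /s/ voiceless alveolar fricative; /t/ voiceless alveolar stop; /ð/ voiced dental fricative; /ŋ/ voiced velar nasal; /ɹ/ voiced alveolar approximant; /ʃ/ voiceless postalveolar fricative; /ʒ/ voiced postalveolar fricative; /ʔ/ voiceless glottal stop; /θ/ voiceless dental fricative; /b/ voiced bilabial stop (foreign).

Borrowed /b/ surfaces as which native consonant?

/p/ is closest: same manner (stop), place distance 0 (bilabial→bilabial), voicing differs (+1); total 1. Next closest is /t/ at distance 4.

p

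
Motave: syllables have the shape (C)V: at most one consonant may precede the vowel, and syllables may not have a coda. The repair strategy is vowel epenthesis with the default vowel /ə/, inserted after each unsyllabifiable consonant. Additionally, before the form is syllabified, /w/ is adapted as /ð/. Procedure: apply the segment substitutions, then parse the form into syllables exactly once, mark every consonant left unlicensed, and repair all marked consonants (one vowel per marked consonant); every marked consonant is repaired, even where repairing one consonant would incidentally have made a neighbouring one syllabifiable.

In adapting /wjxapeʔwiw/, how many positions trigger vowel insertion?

4

After substitution the input is /ðjxapeʔðið/.
The unsyllabifiable consonants are /ð/, /j/, /ʔ/, /ð/; each receives one epenthetic vowel.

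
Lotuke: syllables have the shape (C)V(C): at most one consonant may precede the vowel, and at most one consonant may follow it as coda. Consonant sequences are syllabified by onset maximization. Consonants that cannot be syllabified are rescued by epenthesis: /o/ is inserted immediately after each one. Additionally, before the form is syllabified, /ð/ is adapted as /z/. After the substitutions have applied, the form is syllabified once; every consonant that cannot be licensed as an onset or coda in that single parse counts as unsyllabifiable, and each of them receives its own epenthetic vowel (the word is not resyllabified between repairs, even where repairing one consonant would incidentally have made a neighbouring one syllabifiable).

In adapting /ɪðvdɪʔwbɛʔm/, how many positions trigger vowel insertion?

3

After substitution the input is /ɪzvdɪʔwbɛʔm/.
The unsyllabifiable consonants are /v/, /w/, /m/; each receives one epenthetic vowel.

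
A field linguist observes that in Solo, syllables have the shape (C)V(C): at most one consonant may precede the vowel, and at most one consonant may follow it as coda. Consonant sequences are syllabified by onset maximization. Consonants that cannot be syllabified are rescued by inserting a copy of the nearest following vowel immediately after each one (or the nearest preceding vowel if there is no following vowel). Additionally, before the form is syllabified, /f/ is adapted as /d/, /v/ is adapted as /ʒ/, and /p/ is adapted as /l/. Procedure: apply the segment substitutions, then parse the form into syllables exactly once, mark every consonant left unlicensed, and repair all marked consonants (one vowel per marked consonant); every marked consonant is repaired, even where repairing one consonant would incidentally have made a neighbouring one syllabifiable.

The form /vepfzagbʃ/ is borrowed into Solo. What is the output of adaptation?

ʒeldazagbaʃa

Substitution: /v/ → /ʒ/, /p/ → /l/, /f/ → /d/, giving /ʒeldzagbʃ/.
Under (C)V(C), the unsyllabifiable consonants are /d/, /b/, /ʃ/ (at most one coda consonant is licensed; onsets are limited to one consonant).
Each unlicensed consonant becomes the onset of a new syllable: /d/ → /da/, /b/ → /ba/, /ʃ/ → /ʃa/.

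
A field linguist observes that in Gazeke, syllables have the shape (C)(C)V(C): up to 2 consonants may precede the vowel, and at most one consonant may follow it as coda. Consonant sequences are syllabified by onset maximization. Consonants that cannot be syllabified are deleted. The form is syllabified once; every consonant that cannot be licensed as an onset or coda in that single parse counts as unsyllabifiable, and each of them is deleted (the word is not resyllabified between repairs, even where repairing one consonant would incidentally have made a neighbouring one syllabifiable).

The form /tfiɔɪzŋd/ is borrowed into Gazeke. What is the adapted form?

tfiɔɪz

Syllabifying with onset maximization leaves /ŋ/, /d/ stranded (at most one coda consonant is licensed; onsets may contain at most 2 consonants).
Deletion applies to /ŋ/, /d/.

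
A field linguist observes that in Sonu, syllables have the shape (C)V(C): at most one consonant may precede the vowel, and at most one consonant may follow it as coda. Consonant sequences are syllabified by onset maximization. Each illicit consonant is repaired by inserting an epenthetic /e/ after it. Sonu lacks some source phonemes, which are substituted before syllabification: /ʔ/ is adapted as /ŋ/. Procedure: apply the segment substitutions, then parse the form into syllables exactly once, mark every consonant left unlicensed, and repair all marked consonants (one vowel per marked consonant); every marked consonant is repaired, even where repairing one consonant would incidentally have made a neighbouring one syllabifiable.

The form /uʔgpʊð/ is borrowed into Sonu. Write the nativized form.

uŋgepʊð

Substitution: /ʔ/ → /ŋ/, giving /uŋgpʊð/.
The consonants /g/ cannot be parsed into a legal (C)V(C) syllable (at most one coda consonant is licensed; onsets are limited to one consonant).
Each unlicensed consonant becomes the onset of a new syllable: /g/ → /ge/.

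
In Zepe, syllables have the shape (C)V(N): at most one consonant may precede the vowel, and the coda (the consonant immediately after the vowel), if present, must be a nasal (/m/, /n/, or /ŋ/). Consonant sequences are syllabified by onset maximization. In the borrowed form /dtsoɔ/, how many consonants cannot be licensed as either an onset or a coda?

The consonants /d/, /t/ cannot be parsed into a legal (C)V(N) syllable (only a nasal (/m/, /n/, or /ŋ/) is licensed in coda position; onsets are limited to one consonant).

2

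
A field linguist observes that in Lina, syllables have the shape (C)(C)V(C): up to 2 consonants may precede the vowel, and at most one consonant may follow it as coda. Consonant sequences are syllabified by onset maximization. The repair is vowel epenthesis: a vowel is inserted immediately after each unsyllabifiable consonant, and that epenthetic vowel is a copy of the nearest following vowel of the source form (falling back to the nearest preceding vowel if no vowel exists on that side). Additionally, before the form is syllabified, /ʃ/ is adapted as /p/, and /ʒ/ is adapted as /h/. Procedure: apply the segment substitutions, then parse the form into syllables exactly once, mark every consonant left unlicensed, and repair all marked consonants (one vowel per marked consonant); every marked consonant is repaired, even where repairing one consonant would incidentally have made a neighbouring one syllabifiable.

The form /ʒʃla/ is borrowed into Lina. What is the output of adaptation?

hapla

Substitution: /ʒ/ → /h/, /ʃ/ → /p/, giving /hpla/.
The consonants /h/ cannot be parsed into a legal (C)(C)V(C) syllable (at most one coda consonant is licensed; onsets may contain at most 2 consonants).
Inserting the epenthetic vowel yields /h/ → /ha/.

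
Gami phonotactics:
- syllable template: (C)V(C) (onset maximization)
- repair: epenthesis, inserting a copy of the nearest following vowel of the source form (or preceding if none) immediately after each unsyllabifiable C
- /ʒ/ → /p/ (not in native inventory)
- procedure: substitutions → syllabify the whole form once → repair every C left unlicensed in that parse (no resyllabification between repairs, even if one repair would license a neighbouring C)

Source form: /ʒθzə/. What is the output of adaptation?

Substitution: /ʒ/ → /p/, giving /pθzə/.
Syllabifying with onset maximization leaves /p/, /θ/ stranded (at most one coda consonant is licensed; onsets are limited to one consonant).
Each unlicensed consonant becomes the onset of a new syllable: /p/ → /pə/, /θ/ → /θə/.

pəθəzə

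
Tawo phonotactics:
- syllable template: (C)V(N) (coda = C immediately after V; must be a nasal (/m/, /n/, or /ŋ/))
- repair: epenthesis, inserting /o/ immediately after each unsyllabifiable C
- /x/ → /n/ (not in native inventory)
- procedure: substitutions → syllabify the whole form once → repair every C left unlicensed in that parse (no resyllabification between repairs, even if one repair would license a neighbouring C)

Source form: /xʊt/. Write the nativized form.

Substitution: /x/ → /n/, giving /nʊt/.
Under (C)V(N), the unsyllabifiable consonants are /t/ (only a nasal (/m/, /n/, or /ŋ/) is licensed in coda position; onsets are limited to one consonant).
Inserting the epenthetic vowel yields /t/ → /to/.

nʊto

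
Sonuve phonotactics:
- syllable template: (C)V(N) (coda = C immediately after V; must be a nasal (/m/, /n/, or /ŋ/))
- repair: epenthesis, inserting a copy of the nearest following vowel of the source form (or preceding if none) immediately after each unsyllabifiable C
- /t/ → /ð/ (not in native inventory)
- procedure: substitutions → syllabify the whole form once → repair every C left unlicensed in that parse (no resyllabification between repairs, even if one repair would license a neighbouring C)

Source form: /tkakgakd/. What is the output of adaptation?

Substitution: /t/ → /ð/, giving /ðkakgakd/.
Under (C)V(N), the unsyllabifiable consonants are /ð/, /k/, /k/, /d/ (only a nasal (/m/, /n/, or /ŋ/) is licensed in coda position; onsets are limited to one consonant).
Inserting the epenthetic vowel yields /ð/ → /ða/, /k/ → /ka/, /k/ → /ka/, /d/ → /da/.

ðakakagakada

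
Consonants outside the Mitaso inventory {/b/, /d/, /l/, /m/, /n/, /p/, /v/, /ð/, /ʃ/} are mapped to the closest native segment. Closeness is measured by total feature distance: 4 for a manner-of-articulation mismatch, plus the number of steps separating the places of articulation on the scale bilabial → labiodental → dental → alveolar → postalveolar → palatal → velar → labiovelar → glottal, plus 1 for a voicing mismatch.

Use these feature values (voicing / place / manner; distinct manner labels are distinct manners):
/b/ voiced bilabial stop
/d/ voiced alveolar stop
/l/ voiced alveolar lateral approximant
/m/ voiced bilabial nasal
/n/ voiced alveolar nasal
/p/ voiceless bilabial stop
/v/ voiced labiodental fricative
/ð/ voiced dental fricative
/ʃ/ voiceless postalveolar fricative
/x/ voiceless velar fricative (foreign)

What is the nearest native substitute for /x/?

/ʃ/ is closest: same manner (fricative), place distance 2 (velar→postalveolar), same voicing; total 2. Next closest is /ð/ at distance 5.

ʃ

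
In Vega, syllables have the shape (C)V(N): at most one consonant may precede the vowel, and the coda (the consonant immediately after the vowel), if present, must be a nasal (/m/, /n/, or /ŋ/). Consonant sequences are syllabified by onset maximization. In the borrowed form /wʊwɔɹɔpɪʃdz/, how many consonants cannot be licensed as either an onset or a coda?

3

The consonants /ʃ/, /d/, /z/ cannot be parsed into a legal (C)V(N) syllable (only a nasal (/m/, /n/, or /ŋ/) is licensed in coda position; onsets are limited to one consonant).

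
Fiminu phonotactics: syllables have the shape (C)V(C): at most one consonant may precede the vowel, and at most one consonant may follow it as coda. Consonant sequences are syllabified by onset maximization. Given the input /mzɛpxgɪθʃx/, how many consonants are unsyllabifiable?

4

The consonants /m/, /x/, /ʃ/, /x/ cannot be parsed into a legal (C)V(C) syllable (at most one coda consonant is licensed; onsets are limited to one consonant).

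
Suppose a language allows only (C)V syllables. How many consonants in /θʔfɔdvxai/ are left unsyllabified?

4

Under (C)V, the unsyllabifiable consonants are /θ/, /ʔ/, /d/, /v/ (no codas are permitted; onsets are limited to one consonant).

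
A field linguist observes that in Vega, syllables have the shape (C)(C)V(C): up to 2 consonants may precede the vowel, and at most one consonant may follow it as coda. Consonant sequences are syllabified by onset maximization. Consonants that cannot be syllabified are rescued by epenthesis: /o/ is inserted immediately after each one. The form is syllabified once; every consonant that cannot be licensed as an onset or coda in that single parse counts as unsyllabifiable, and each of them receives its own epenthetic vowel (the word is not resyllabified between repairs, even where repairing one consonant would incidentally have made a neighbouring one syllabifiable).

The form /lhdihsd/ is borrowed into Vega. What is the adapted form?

lohdihsodo

Under (C)(C)V(C), the unsyllabifiable consonants are /l/, /s/, /d/ (at most one coda consonant is licensed; onsets may contain at most 2 consonants).
Each unlicensed consonant becomes the onset of a new syllable: /l/ → /lo/, /s/ → /so/, /d/ → /do/.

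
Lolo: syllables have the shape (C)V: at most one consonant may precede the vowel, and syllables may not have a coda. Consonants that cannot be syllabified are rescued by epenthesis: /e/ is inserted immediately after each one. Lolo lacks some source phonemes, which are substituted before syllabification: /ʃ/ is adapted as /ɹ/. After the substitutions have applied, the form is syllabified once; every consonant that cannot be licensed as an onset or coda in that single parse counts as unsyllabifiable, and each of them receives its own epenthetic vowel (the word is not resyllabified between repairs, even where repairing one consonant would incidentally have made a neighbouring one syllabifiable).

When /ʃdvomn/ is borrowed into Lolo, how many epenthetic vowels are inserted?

After substitution the input is /ɹdvomn/.
The unsyllabifiable consonants are /ɹ/, /d/, /m/, /n/; each receives one epenthetic vowel.

4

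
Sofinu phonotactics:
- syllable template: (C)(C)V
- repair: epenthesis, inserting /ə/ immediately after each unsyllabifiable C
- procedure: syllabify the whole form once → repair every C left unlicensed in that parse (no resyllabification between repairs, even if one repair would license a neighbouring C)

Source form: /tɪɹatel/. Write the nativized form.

Under (C)(C)V, the unsyllabifiable consonants are /l/ (no codas are permitted; onsets may contain at most 2 consonants).
Each unlicensed consonant becomes the onset of a new syllable: /l/ → /lə/.

tɪɹatelə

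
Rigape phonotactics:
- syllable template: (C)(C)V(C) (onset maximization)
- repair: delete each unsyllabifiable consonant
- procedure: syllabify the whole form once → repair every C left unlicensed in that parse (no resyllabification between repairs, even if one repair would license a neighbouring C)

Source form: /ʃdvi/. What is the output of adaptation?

dvi

Under (C)(C)V(C), the unsyllabifiable consonants are /ʃ/ (at most one coda consonant is licensed; onsets may contain at most 2 consonants).
Deletion applies to /ʃ/.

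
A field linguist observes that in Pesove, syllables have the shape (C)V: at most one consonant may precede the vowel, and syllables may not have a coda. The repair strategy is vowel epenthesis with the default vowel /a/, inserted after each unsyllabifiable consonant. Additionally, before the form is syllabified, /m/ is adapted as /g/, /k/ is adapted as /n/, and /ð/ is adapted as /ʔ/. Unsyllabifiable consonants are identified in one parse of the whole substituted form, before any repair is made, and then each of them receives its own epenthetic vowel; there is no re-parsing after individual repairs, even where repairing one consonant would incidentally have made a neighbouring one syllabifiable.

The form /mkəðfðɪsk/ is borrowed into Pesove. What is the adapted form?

Substitution: /m/ → /g/, /k/ → /n/, /ð/ → /ʔ/, giving /gnəʔfʔɪsn/.
The consonants /g/, /ʔ/, /f/, /s/, /n/ cannot be parsed into a legal (C)V syllable (no codas are permitted; onsets are limited to one consonant).
Inserting the epenthetic vowel yields /g/ → /ga/, /ʔ/ → /ʔa/, /f/ → /fa/, /s/ → /sa/, /n/ → /na/.

ganəʔafaʔɪsana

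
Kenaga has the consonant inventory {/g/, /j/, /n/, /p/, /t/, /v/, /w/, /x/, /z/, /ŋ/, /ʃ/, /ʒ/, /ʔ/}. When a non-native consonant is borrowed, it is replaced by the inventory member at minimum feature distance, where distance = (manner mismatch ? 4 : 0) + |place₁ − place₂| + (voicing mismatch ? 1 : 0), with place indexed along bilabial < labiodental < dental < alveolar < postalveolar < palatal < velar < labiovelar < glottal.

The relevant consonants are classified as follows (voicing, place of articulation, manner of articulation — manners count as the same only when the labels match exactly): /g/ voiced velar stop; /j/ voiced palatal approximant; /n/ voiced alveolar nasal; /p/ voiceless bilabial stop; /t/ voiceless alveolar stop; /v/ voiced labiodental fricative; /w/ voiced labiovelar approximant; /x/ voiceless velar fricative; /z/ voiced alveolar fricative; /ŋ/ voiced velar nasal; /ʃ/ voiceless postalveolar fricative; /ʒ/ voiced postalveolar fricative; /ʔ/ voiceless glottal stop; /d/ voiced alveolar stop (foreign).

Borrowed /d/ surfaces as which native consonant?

t

/t/ is closest: same manner (stop), place distance 0 (alveolar→alveolar), voicing differs (+1); total 1. Next closest is /g/ at distance 3.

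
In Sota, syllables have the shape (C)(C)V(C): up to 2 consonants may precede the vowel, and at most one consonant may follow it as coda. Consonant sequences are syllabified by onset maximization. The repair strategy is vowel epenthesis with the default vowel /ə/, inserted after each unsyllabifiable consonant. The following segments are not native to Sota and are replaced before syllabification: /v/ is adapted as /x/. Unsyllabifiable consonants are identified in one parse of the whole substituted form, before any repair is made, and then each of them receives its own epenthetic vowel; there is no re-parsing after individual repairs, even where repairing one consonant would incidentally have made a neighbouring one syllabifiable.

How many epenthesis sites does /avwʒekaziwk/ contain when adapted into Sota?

After substitution the input is /axwʒekaziwk/.
The unsyllabifiable consonants are /k/; each receives one epenthetic vowel.

1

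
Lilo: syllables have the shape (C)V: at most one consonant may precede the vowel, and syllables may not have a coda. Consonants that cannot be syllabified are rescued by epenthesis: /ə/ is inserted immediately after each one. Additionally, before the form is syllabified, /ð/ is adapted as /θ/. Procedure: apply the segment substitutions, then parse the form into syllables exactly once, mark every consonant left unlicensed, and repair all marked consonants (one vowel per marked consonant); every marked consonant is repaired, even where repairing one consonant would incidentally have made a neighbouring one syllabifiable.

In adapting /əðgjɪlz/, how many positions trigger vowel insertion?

After substitution the input is /əθgjɪlz/.
The unsyllabifiable consonants are /θ/, /g/, /l/, /z/; each receives one epenthetic vowel.

4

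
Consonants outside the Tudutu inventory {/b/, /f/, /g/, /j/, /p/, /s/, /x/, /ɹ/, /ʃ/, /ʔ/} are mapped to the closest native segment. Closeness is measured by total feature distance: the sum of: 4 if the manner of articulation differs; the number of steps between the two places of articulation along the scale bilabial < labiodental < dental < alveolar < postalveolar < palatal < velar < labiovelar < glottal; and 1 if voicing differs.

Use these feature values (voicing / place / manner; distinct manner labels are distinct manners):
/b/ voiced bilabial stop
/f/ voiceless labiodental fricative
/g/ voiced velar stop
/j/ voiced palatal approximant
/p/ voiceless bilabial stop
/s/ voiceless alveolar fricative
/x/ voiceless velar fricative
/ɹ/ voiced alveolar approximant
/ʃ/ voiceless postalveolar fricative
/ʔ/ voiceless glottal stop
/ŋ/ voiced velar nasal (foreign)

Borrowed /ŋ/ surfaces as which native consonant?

g

/g/ is closest: manner differs (nasal→stop, +4), place distance 0 (velar→velar), same voicing; total 4. Next closest is /j/ at distance 5.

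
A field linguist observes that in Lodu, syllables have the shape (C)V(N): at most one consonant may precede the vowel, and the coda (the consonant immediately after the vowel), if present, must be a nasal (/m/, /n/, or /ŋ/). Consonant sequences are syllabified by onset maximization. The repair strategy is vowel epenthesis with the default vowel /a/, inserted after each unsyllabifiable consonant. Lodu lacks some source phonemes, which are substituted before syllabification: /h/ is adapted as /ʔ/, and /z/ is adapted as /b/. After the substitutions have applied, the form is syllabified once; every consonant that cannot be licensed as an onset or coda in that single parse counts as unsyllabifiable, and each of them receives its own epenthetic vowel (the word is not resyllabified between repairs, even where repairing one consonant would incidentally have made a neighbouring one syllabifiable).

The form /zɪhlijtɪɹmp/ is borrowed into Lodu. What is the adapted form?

Substitution: /z/ → /b/, /h/ → /ʔ/, giving /bɪʔlijtɪɹmp/.
Under (C)V(N), the unsyllabifiable consonants are /ʔ/, /j/, /ɹ/, /m/, /p/ (only a nasal (/m/, /n/, or /ŋ/) is licensed in coda position; onsets are limited to one consonant).
Epenthesis after each stranded consonant: /ʔ/ → /ʔa/, /j/ → /ja/, /ɹ/ → /ɹa/, /m/ → /ma/, /p/ → /pa/.

bɪʔalijatɪɹamapa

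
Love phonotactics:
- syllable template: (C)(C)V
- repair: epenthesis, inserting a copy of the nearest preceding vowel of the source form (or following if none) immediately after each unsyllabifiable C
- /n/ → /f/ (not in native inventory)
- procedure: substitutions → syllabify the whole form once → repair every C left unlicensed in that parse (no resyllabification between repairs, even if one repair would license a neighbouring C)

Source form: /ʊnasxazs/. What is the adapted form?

ʊfasxazasa

Substitution: /n/ → /f/, giving /ʊfasxazs/.
Syllabifying with onset maximization leaves /z/, /s/ stranded (no codas are permitted; onsets may contain at most 2 consonants).
Inserting the epenthetic vowel yields /z/ → /za/, /s/ → /sa/.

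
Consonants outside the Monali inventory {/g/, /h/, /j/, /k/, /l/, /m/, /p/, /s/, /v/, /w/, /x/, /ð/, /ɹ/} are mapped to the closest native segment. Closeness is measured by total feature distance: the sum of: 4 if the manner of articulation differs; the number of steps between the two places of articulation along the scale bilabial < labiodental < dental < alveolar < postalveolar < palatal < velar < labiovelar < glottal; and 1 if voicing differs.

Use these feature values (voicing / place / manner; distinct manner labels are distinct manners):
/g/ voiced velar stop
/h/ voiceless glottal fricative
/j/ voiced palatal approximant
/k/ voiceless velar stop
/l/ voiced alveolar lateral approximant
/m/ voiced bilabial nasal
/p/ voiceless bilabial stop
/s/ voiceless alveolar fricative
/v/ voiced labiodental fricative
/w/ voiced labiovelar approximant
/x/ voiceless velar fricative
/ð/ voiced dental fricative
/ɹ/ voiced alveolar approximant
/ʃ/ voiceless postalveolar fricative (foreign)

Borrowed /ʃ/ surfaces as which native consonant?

s

/s/ is closest: same manner (fricative), place distance 1 (postalveolar→alveolar), same voicing; total 1. Next closest is /x/ at distance 2.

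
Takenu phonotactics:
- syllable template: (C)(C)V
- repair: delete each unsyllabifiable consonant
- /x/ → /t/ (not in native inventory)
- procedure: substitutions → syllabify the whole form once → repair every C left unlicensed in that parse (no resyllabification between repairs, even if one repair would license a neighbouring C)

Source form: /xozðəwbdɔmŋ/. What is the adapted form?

Substitution: /x/ → /t/, giving /tozðəwbdɔmŋ/.
The consonants /w/, /m/, /ŋ/ cannot be parsed into a legal (C)(C)V syllable (no codas are permitted; onsets may contain at most 2 consonants).
Deletion applies to /w/, /m/, /ŋ/.

tozðəbdɔ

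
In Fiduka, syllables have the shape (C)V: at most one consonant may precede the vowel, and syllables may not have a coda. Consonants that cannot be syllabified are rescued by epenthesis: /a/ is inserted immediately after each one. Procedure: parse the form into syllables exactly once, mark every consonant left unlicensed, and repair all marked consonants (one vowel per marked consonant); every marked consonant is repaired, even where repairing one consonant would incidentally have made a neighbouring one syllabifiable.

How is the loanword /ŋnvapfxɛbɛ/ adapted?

The consonants /ŋ/, /n/, /p/, /f/ cannot be parsed into a legal (C)V syllable (no codas are permitted; onsets are limited to one consonant).
Each unlicensed consonant becomes the onset of a new syllable: /ŋ/ → /ŋa/, /n/ → /na/, /p/ → /pa/, /f/ → /fa/.

ŋanavapafaxɛbɛ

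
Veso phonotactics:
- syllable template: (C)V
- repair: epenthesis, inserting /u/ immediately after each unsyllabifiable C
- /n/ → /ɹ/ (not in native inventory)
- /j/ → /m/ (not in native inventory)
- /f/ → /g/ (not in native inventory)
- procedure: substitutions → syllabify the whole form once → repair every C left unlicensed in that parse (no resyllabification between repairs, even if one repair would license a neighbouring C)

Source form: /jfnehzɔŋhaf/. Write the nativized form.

Substitution: /j/ → /m/, /f/ → /g/, /n/ → /ɹ/, giving /mgɹehzɔŋhag/.
The consonants /m/, /g/, /h/, /ŋ/, /g/ cannot be parsed into a legal (C)V syllable (no codas are permitted; onsets are limited to one consonant).
Epenthesis after each stranded consonant: /m/ → /mu/, /g/ → /gu/, /h/ → /hu/, /ŋ/ → /ŋu/, /g/ → /gu/.

muguɹehuzɔŋuhagu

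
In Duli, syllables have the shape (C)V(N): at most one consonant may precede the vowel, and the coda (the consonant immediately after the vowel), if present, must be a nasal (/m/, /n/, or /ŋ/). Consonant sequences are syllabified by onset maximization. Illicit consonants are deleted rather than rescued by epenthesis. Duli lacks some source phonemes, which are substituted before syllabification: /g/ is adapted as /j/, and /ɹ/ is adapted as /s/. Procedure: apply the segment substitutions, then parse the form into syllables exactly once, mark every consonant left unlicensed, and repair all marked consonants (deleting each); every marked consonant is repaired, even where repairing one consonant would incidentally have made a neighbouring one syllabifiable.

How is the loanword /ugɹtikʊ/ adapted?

Substitution: /g/ → /j/, /ɹ/ → /s/, giving /ujstikʊ/.
The consonants /j/, /s/ cannot be parsed into a legal (C)V(N) syllable (only a nasal (/m/, /n/, or /ŋ/) is licensed in coda position; onsets are limited to one consonant).
Each unlicensed consonant is deleted: /j/, /s/.

utikʊ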